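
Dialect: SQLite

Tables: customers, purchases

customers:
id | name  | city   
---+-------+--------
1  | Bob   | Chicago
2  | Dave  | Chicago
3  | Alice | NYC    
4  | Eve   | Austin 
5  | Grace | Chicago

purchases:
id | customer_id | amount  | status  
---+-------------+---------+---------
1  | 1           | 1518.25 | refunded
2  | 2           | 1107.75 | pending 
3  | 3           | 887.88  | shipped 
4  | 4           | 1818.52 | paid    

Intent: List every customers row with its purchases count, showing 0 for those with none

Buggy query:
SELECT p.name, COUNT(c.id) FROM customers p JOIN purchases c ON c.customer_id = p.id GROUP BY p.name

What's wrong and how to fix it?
Bug: An inner join excludes parents with zero children

Fix: Use LEFT JOIN so parents without children still appear (COUNT(c.id) gives 0)

Corrected query:
SELECT p.name, COUNT(c.id) FROM customers p LEFT JOIN purchases c ON c.customer_id = p.id GROUP BY p.name

Result:
name  | COUNT(c.id)
------+------------
Alice | 1          
Bob   | 1          
Dave  | 1          
Eve   | 1          
Grace | 0          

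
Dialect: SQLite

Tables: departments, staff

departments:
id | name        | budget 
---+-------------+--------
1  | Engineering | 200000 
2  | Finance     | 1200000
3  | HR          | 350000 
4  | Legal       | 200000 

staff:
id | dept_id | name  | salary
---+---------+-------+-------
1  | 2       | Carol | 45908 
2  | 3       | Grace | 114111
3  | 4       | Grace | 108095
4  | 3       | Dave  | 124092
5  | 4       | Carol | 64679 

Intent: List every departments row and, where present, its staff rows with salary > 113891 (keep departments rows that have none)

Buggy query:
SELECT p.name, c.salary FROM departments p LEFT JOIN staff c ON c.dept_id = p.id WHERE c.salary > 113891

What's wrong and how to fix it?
Bug: A WHERE condition on the right-hand table after LEFT JOIN drops unmatched parents

Fix: Move the right-table condition into the ON clause so unmatched parents are kept

Corrected query:
SELECT p.name, c.salary FROM departments p LEFT JOIN staff c ON c.dept_id = p.id AND c.salary > 113891

Result:
name        | salary
------------+-------
Engineering | NULL  
Finance     | NULL  
HR          | 114111
HR          | 124092
Legal       | NULL  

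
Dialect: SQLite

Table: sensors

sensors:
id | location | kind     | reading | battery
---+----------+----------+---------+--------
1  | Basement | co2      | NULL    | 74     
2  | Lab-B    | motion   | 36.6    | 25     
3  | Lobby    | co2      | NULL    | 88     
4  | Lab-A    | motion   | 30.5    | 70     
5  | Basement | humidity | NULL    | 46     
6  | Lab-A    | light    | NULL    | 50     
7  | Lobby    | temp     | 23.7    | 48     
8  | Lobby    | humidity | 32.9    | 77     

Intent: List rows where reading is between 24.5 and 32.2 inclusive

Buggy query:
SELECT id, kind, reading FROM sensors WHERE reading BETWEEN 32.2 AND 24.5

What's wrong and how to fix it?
Bug: The bounds are reversed; BETWEEN a AND b requires a <= b to match anything

Fix: Swap the bounds so the smaller value comes first

Corrected query:
SELECT id, kind, reading FROM sensors WHERE reading BETWEEN 24.5 AND 32.2

Result:
id | kind   | reading
---+--------+--------
4  | motion | 30.5   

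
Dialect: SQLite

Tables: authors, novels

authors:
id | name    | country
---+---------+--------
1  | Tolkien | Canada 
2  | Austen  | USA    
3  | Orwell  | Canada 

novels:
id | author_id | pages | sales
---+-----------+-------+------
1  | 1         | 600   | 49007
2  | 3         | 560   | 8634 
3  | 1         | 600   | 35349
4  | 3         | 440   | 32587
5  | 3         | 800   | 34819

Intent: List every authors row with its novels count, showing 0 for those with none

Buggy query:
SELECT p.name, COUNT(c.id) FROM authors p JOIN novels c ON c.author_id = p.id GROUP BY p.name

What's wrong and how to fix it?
Bug: An inner join excludes parents with zero children

Fix: Switch to LEFT JOIN to retain unmatched parent rows

Corrected query:
SELECT p.name, COUNT(c.id) FROM authors p LEFT JOIN novels c ON c.author_id = p.id GROUP BY p.name

Result:
name    | COUNT(c.id)
--------+------------
Austen  | 0          
Orwell  | 3          
Tolkien | 2          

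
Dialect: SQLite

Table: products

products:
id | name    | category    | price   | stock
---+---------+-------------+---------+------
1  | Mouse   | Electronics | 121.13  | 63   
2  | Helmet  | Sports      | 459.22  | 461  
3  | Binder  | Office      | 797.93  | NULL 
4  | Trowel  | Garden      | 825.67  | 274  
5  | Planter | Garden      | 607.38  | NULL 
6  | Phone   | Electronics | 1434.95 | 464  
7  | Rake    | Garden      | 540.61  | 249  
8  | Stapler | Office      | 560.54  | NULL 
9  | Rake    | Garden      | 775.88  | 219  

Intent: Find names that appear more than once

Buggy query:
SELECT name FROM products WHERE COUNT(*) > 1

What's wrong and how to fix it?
Bug: WHERE can't reference COUNT(*); aggregates are computed after WHERE

Fix: Group first, then use HAVING for the count condition

Corrected query:
SELECT name FROM products GROUP BY name HAVING COUNT(*) > 1

Result:
name
----
Rake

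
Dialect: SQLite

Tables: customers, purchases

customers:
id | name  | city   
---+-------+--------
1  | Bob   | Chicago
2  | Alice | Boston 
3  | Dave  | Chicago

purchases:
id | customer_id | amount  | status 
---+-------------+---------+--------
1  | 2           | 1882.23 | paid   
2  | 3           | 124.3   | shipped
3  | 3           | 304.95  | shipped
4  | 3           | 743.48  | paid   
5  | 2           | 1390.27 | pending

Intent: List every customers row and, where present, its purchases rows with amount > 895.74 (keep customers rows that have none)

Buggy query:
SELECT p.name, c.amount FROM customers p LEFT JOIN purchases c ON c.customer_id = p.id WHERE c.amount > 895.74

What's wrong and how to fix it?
Bug: Filtering c.amount in WHERE discards the NULL rows produced by LEFT JOIN, turning it into an inner join

Fix: Put 'c.amount > 895.74' in the JOIN's ON clause instead of WHERE

Corrected query:
SELECT p.name, c.amount FROM customers p LEFT JOIN purchases c ON c.customer_id = p.id AND c.amount > 895.74

Result:
name  | amount 
------+--------
Bob   | NULL   
Alice | 1390.27
Alice | 1882.23
Dave  | NULL   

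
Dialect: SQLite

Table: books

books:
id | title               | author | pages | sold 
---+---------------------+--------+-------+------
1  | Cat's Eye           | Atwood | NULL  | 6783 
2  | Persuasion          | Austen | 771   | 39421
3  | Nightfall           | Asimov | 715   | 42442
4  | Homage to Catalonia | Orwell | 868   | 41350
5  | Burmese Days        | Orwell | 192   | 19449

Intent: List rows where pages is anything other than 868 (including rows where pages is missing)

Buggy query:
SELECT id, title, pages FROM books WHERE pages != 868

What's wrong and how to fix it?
Bug: Inequality against NULL is unknown, not true; rows with NULL are dropped

Fix: Add an explicit OR pages IS NULL to include the missing-value rows

Corrected query:
SELECT id, title, pages FROM books WHERE pages != 868 OR pages IS NULL

Result:
id | title        | pages
---+--------------+------
1  | Cat's Eye    | NULL 
2  | Persuasion   | 771  
3  | Nightfall    | 715  
5  | Burmese Days | 192  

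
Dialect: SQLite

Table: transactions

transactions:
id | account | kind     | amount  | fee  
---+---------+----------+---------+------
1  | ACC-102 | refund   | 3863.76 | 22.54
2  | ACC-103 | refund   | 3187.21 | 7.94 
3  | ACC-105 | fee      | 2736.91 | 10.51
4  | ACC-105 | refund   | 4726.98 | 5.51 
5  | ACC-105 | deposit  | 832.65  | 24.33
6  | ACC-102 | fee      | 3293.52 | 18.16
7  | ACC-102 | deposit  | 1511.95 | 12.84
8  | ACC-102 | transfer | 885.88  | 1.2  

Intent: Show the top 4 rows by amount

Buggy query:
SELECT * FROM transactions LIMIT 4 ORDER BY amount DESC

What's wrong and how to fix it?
Bug: LIMIT must come after ORDER BY

Fix: Swap the clauses: ORDER BY first, then LIMIT

Corrected query:
SELECT * FROM transactions ORDER BY amount DESC LIMIT 4

Result:
id | account | kind   | amount  | fee  
---+---------+--------+---------+------
4  | ACC-105 | refund | 4726.98 | 5.51 
1  | ACC-102 | refund | 3863.76 | 22.54
6  | ACC-102 | fee    | 3293.52 | 18.16
2  | ACC-103 | refund | 3187.21 | 7.94 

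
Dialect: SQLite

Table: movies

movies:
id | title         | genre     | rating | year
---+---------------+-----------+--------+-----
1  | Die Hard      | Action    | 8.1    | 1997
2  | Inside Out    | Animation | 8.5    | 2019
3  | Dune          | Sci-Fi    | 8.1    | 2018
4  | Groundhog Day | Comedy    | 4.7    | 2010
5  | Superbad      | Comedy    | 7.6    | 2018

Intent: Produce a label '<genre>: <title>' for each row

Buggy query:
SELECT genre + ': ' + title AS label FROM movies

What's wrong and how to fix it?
Bug: '+' is numeric addition; on text columns SQLite converts them to 0 instead of concatenating

Fix: Replace + with || to concatenate text

Corrected query:
SELECT genre || ': ' || title AS label FROM movies

Result:
label                
---------------------
Action: Die Hard     
Animation: Inside Out
Sci-Fi: Dune         
Comedy: Groundhog Day
Comedy: Superbad     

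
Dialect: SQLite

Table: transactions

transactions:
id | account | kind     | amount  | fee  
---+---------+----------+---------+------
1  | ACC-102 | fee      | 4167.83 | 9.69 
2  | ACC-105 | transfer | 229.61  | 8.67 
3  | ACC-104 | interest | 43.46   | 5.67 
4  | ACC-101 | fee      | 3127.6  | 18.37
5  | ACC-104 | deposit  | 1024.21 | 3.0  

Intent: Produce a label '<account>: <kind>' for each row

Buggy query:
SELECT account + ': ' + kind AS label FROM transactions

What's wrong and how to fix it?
Bug: '+' is numeric addition; on text columns SQLite converts them to 0 instead of concatenating

Fix: Use the || operator for string concatenation

Corrected query:
SELECT account || ': ' || kind AS label FROM transactions

Result:
label            
-----------------
ACC-102: fee     
ACC-105: transfer
ACC-104: interest
ACC-101: fee     
ACC-104: deposit 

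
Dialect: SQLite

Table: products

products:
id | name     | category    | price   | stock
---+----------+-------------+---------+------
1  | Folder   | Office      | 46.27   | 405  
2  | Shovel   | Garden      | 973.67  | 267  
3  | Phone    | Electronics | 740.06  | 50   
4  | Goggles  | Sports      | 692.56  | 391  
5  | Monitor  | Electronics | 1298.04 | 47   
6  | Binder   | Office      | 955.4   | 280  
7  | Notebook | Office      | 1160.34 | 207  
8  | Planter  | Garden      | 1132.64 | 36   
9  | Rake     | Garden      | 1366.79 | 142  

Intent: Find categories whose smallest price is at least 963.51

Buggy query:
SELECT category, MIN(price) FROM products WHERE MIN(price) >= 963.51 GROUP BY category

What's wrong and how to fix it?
Bug: MIN() in WHERE is a misuse of aggregate

Fix: Replace WHERE with HAVING after the GROUP BY

Corrected query:
SELECT category, MIN(price) FROM products GROUP BY category HAVING MIN(price) >= 963.51

Result:
category | MIN(price)
---------+-----------
Garden   | 973.67    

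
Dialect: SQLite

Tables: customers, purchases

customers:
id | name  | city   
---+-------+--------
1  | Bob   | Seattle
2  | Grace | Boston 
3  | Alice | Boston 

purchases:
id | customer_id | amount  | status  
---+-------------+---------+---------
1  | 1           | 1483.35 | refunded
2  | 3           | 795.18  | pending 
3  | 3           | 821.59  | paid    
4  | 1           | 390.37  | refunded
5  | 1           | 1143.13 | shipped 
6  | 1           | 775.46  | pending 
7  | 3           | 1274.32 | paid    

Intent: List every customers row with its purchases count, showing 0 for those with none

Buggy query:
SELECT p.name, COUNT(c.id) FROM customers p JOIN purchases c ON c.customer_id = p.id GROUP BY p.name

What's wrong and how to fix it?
Bug: An inner join excludes parents with zero children

Fix: Use LEFT JOIN so parents without children still appear (COUNT(c.id) gives 0)

Corrected query:
SELECT p.name, COUNT(c.id) FROM customers p LEFT JOIN purchases c ON c.customer_id = p.id GROUP BY p.name

Result:
name  | COUNT(c.id)
------+------------
Alice | 3          
Bob   | 4          
Grace | 0          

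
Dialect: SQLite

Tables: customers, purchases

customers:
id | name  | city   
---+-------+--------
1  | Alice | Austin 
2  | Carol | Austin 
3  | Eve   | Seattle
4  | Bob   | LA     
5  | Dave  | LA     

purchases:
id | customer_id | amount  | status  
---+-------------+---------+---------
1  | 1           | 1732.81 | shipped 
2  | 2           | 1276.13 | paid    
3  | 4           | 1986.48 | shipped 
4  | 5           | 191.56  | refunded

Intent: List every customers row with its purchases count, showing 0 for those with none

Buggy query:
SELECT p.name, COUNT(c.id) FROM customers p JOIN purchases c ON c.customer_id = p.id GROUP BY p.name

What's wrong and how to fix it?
Bug: INNER JOIN drops customers rows that have no matching purchases rows

Fix: Use LEFT JOIN so parents without children still appear (COUNT(c.id) gives 0)

Corrected query:
SELECT p.name, COUNT(c.id) FROM customers p LEFT JOIN purchases c ON c.customer_id = p.id GROUP BY p.name

Result:
name  | COUNT(c.id)
------+------------
Alice | 1          
Bob   | 1          
Carol | 1          
Dave  | 1          
Eve   | 0          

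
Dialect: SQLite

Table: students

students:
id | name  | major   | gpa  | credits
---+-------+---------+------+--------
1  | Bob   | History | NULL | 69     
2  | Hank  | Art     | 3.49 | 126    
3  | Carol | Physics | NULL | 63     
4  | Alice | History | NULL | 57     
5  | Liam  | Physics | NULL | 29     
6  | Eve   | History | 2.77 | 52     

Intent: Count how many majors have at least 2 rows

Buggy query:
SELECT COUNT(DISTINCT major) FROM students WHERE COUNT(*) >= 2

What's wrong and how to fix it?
Bug: COUNT(*) cannot appear in WHERE; the per-group count doesn't exist yet

Fix: Use a subquery that GROUPs and filters with HAVING, then count its rows

Corrected query:
SELECT COUNT(*) FROM (SELECT major FROM students GROUP BY major HAVING COUNT(*) >= 2)

Result:
COUNT(*)
--------
2       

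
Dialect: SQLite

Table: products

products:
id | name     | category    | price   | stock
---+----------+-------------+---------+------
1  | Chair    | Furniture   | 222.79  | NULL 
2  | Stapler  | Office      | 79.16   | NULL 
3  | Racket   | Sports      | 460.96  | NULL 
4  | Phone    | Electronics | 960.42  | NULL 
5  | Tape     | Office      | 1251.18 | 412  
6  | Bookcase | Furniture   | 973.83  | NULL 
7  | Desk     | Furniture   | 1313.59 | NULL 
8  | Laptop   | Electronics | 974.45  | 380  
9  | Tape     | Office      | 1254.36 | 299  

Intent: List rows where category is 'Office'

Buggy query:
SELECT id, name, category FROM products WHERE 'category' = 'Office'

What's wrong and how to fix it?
Bug: 'category' in single quotes is a string literal, not the column; the comparison is literal-vs-literal and never true

Fix: Remove the quotes around the column name (or use double quotes for an identifier)

Corrected query:
SELECT id, name, category FROM products WHERE category = 'Office'

Result:
id | name    | category
---+---------+---------
2  | Stapler | Office  
5  | Tape    | Office  
9  | Tape    | Office  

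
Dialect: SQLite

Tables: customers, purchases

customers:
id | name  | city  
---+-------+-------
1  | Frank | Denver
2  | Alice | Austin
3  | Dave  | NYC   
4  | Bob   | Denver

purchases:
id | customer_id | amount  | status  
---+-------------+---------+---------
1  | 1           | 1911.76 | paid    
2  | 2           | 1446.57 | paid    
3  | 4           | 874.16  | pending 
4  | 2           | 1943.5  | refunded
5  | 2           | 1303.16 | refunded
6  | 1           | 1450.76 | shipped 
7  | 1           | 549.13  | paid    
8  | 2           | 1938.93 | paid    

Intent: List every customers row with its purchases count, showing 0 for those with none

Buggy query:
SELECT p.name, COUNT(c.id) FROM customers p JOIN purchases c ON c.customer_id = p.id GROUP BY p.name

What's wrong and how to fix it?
Bug: An inner join excludes parents with zero children

Fix: Use LEFT JOIN so parents without children still appear (COUNT(c.id) gives 0)

Corrected query:
SELECT p.name, COUNT(c.id) FROM customers p LEFT JOIN purchases c ON c.customer_id = p.id GROUP BY p.name

Result:
name  | COUNT(c.id)
------+------------
Alice | 4          
Bob   | 1          
Dave  | 0          
Frank | 3          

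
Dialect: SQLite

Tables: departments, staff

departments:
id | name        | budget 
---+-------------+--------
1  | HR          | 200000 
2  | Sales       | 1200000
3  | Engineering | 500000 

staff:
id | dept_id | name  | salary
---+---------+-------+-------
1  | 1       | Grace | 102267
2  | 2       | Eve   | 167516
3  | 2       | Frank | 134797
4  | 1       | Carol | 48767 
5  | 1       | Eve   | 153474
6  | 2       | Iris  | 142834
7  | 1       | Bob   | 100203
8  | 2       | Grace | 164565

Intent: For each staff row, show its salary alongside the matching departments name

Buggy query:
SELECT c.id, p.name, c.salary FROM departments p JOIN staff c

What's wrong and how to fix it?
Bug: JOIN with no ON clause produces a cartesian product; every staff row pairs with every departments row

Fix: Add ON c.dept_id = p.id to the JOIN

Corrected query:
SELECT c.id, p.name, c.salary FROM departments p JOIN staff c ON c.dept_id = p.id

Result:
id | name  | salary
---+-------+-------
1  | HR    | 102267
2  | Sales | 167516
3  | Sales | 134797
4  | HR    | 48767 
5  | HR    | 153474
6  | Sales | 142834
7  | HR    | 100203
8  | Sales | 164565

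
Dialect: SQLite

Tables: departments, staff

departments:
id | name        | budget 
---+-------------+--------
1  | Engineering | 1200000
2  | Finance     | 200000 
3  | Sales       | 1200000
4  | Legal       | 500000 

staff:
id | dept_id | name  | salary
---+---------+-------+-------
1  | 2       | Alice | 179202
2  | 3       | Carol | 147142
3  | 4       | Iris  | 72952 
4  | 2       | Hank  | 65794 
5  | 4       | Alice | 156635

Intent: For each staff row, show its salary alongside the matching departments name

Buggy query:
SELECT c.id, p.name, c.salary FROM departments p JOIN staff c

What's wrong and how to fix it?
Bug: Missing join condition: each staff row is matched to all departments rows instead of just its own

Fix: Add ON c.dept_id = p.id to the JOIN

Corrected query:
SELECT c.id, p.name, c.salary FROM departments p JOIN staff c ON c.dept_id = p.id

Result:
id | name    | salary
---+---------+-------
1  | Finance | 179202
2  | Sales   | 147142
3  | Legal   | 72952 
4  | Finance | 65794 
5  | Legal   | 156635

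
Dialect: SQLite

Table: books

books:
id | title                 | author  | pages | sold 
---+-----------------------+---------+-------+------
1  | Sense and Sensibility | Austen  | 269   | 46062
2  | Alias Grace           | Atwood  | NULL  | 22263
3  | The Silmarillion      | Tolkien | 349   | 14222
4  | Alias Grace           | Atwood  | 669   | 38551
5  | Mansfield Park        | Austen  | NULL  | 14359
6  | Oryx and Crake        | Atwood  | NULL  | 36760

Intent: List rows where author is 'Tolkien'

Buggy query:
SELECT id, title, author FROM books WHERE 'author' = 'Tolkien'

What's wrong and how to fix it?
Bug: Single quotes denote string literals in SQL; the column name is being compared as a constant string

Fix: Reference the column as author without single quotes

Corrected query:
SELECT id, title, author FROM books WHERE author = 'Tolkien'

Result:
id | title            | author 
---+------------------+--------
3  | The Silmarillion | Tolkien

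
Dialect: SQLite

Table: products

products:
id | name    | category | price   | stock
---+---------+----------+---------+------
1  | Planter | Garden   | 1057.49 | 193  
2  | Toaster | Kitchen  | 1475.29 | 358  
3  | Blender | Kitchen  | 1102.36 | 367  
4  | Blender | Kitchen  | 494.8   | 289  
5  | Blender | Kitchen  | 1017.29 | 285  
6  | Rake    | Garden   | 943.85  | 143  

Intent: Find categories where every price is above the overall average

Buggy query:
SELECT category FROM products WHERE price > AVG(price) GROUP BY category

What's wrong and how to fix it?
Bug: WHERE evaluates per row before aggregation, so AVG() is unavailable

Fix: Compute the overall average in a scalar subquery and compare each group's MIN against it in HAVING

Corrected query:
SELECT category FROM products GROUP BY category HAVING MIN(price) > (SELECT AVG(price) FROM products)

Result:
(no rows)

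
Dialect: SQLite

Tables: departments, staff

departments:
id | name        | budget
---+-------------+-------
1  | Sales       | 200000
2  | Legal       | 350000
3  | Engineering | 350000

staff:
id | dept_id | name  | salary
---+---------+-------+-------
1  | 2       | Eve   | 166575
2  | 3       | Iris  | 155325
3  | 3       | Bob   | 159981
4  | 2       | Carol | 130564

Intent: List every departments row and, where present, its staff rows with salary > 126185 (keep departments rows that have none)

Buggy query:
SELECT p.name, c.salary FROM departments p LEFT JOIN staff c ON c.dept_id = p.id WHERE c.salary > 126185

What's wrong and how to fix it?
Bug: Filtering c.salary in WHERE discards the NULL rows produced by LEFT JOIN, turning it into an inner join

Fix: Move the right-table condition into the ON clause so unmatched parents are kept

Corrected query:
SELECT p.name, c.salary FROM departments p LEFT JOIN staff c ON c.dept_id = p.id AND c.salary > 126185

Result:
name        | salary
------------+-------
Sales       | NULL  
Legal       | 130564
Legal       | 166575
Engineering | 155325
Engineering | 159981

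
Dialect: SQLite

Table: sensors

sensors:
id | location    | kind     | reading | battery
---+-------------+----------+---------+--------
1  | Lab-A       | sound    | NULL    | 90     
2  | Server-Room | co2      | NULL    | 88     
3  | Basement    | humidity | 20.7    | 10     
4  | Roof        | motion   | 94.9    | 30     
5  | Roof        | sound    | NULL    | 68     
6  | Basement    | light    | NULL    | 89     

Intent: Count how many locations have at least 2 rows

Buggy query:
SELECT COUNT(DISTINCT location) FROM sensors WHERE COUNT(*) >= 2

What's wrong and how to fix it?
Bug: COUNT(*) cannot appear in WHERE; the per-group count doesn't exist yet

Fix: Use a subquery that GROUPs and filters with HAVING, then count its rows

Corrected query:
SELECT COUNT(*) FROM (SELECT location FROM sensors GROUP BY location HAVING COUNT(*) >= 2)

Result:
COUNT(*)
--------
2       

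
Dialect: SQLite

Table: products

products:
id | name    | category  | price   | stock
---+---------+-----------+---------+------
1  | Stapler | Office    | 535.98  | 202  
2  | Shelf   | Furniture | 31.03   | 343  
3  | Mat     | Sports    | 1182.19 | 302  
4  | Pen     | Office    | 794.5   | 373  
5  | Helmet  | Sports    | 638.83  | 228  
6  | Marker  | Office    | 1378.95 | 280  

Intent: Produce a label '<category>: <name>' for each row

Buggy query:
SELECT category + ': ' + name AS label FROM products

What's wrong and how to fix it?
Bug: '+' is numeric addition; on text columns SQLite converts them to 0 instead of concatenating

Fix: Replace + with || to concatenate text

Corrected query:
SELECT category || ': ' || name AS label FROM products

Result:
label           
----------------
Office: Stapler 
Furniture: Shelf
Sports: Mat     
Office: Pen     
Sports: Helmet  
Office: Marker  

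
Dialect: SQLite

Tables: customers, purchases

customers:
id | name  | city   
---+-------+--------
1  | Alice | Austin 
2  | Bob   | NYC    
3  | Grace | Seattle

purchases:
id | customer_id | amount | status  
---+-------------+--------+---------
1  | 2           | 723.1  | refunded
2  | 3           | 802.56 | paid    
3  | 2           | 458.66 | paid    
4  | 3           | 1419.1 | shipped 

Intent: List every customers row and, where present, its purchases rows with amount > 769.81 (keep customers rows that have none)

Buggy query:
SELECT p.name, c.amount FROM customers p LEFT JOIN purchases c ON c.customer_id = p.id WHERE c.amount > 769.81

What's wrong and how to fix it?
Bug: Filtering c.amount in WHERE discards the NULL rows produced by LEFT JOIN, turning it into an inner join

Fix: Put 'c.amount > 769.81' in the JOIN's ON clause instead of WHERE

Corrected query:
SELECT p.name, c.amount FROM customers p LEFT JOIN purchases c ON c.customer_id = p.id AND c.amount > 769.81

Result:
name  | amount
------+-------
Alice | NULL  
Bob   | NULL  
Grace | 802.56
Grace | 1419.1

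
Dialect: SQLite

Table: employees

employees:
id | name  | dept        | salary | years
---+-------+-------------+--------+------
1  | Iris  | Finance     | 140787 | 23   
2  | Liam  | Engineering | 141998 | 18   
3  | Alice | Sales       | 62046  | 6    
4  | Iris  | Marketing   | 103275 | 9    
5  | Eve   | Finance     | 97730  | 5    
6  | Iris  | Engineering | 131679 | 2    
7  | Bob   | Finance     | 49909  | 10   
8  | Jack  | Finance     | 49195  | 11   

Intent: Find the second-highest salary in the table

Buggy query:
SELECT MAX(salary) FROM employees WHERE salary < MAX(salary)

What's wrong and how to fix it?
Bug: The inner MAX is an aggregate inside WHERE, which is not allowed

Fix: Put the inner MAX in a scalar subquery

Corrected query:
SELECT MAX(salary) FROM employees WHERE salary < (SELECT MAX(salary) FROM employees)

Result:
MAX(salary)
-----------
140787     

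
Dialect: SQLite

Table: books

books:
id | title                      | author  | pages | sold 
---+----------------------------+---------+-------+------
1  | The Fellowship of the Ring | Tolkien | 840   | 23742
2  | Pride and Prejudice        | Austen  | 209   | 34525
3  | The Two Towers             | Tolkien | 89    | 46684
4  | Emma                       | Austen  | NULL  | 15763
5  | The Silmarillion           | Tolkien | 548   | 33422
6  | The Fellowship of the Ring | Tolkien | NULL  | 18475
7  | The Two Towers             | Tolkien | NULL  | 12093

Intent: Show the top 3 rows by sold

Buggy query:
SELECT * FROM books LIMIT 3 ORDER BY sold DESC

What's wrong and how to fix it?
Bug: ORDER BY cannot follow LIMIT; LIMIT is the final clause

Fix: Swap the clauses: ORDER BY first, then LIMIT

Corrected query:
SELECT * FROM books ORDER BY sold DESC LIMIT 3

Result:
id | title               | author  | pages | sold 
---+---------------------+---------+-------+------
3  | The Two Towers      | Tolkien | 89    | 46684
2  | Pride and Prejudice | Austen  | 209   | 34525
5  | The Silmarillion    | Tolkien | 548   | 33422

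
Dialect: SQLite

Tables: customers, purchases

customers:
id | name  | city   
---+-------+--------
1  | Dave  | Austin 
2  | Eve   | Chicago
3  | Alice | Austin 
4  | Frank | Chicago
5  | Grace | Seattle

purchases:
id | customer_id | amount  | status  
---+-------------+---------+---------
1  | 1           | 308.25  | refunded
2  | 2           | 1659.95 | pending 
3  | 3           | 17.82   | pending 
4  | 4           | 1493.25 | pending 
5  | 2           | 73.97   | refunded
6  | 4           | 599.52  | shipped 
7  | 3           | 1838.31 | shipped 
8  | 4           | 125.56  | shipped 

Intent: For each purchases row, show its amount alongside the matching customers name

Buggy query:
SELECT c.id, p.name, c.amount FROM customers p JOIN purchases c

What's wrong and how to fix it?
Bug: Missing join condition: each purchases row is matched to all customers rows instead of just its own

Fix: Add ON c.customer_id = p.id to the JOIN

Corrected query:
SELECT c.id, p.name, c.amount FROM customers p JOIN purchases c ON c.customer_id = p.id

Result:
id | name  | amount 
---+-------+--------
1  | Dave  | 308.25 
2  | Eve   | 1659.95
3  | Alice | 17.82  
4  | Frank | 1493.25
5  | Eve   | 73.97  
6  | Frank | 599.52 
7  | Alice | 1838.31
8  | Frank | 125.56 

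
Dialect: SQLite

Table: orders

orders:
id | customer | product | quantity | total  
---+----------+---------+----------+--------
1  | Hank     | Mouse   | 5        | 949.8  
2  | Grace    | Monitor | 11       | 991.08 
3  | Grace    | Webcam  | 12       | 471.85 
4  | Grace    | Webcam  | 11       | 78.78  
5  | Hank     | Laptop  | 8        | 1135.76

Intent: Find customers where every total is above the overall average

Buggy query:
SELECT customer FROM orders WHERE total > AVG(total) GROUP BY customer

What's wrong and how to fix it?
Bug: WHERE evaluates per row before aggregation, so AVG() is unavailable

Fix: Compute the overall average in a scalar subquery and compare each group's MIN against it in HAVING

Corrected query:
SELECT customer FROM orders GROUP BY customer HAVING MIN(total) > (SELECT AVG(total) FROM orders)

Result:
customer
--------
Hank    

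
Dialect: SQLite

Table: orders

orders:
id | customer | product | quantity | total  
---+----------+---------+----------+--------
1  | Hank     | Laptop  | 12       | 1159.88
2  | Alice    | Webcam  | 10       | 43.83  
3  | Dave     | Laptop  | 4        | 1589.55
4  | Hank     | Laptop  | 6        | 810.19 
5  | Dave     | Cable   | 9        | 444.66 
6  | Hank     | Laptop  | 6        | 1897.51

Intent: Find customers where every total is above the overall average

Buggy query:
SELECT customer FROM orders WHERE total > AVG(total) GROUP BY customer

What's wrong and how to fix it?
Bug: WHERE evaluates per row before aggregation, so AVG() is unavailable

Fix: Compute the overall average in a scalar subquery and compare each group's MIN against it in HAVING

Corrected query:
SELECT customer FROM orders GROUP BY customer HAVING MIN(total) > (SELECT AVG(total) FROM orders)

Result:
(no rows)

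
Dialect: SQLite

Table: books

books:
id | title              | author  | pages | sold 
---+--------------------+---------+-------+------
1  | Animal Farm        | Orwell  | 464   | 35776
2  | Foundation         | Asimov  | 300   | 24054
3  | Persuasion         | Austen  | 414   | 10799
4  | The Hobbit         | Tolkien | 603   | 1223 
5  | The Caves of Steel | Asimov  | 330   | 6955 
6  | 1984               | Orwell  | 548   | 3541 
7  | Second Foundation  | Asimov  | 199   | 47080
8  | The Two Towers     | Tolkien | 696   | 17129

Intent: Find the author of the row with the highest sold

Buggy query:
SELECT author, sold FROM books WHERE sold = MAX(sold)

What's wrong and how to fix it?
Bug: WHERE is evaluated per row; an aggregate over the whole table isn't defined there

Fix: Wrap MAX in a scalar subquery so WHERE compares against a single value

Corrected query:
SELECT author, sold FROM books WHERE sold = (SELECT MAX(sold) FROM books)

Result:
author | sold 
-------+------
Asimov | 47080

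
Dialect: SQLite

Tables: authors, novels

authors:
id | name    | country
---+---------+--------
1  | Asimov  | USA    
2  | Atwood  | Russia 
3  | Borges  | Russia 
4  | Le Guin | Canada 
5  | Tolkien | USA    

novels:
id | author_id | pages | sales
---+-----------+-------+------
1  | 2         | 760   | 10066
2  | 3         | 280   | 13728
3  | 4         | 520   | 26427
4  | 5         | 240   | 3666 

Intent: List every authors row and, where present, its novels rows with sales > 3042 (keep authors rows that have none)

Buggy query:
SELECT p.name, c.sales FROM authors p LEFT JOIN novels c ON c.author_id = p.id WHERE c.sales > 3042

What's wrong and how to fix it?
Bug: A WHERE condition on the right-hand table after LEFT JOIN drops unmatched parents

Fix: Move the right-table condition into the ON clause so unmatched parents are kept

Corrected query:
SELECT p.name, c.sales FROM authors p LEFT JOIN novels c ON c.author_id = p.id AND c.sales > 3042

Result:
name    | sales
--------+------
Asimov  | NULL 
Atwood  | 10066
Borges  | 13728
Le Guin | 26427
Tolkien | 3666 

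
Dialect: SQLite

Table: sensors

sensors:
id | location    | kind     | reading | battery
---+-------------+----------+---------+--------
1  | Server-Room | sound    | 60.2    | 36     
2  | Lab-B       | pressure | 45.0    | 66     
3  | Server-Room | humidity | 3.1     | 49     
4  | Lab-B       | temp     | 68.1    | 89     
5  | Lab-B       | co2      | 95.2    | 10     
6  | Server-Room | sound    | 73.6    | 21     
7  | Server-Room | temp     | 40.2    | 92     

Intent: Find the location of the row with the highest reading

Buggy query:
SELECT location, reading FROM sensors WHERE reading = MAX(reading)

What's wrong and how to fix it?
Bug: MAX(reading) is an aggregate and cannot be used directly in WHERE

Fix: Use a subquery: WHERE reading = (SELECT MAX(reading) FROM sensors)

Corrected query:
SELECT location, reading FROM sensors WHERE reading = (SELECT MAX(reading) FROM sensors)

Result:
location | reading
---------+--------
Lab-B    | 95.2   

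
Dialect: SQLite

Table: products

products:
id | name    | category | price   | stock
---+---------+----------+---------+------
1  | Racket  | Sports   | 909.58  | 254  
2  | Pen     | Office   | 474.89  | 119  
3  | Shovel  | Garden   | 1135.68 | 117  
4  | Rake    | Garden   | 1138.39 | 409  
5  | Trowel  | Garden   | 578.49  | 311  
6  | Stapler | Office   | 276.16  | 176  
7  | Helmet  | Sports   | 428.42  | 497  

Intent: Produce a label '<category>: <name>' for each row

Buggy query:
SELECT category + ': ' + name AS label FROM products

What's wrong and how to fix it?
Bug: '+' is numeric addition; on text columns SQLite converts them to 0 instead of concatenating

Fix: Replace + with || to concatenate text

Corrected query:
SELECT category || ': ' || name AS label FROM products

Result:
label          
---------------
Sports: Racket 
Office: Pen    
Garden: Shovel 
Garden: Rake   
Garden: Trowel 
Office: Stapler
Sports: Helmet 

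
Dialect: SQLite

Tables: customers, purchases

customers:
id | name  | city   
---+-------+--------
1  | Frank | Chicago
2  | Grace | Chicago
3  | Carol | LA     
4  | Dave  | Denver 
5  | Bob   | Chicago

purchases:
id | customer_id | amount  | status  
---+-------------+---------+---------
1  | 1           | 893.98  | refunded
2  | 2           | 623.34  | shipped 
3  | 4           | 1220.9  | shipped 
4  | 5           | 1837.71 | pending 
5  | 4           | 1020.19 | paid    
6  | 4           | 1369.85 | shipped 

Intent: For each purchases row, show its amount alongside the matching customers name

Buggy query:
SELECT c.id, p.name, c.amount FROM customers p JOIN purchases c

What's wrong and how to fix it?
Bug: JOIN with no ON clause produces a cartesian product; every purchases row pairs with every customers row

Fix: Add ON c.customer_id = p.id to the JOIN

Corrected query:
SELECT c.id, p.name, c.amount FROM customers p JOIN purchases c ON c.customer_id = p.id

Result:
id | name  | amount 
---+-------+--------
1  | Frank | 893.98 
2  | Grace | 623.34 
3  | Dave  | 1220.9 
4  | Bob   | 1837.71
5  | Dave  | 1020.19
6  | Dave  | 1369.85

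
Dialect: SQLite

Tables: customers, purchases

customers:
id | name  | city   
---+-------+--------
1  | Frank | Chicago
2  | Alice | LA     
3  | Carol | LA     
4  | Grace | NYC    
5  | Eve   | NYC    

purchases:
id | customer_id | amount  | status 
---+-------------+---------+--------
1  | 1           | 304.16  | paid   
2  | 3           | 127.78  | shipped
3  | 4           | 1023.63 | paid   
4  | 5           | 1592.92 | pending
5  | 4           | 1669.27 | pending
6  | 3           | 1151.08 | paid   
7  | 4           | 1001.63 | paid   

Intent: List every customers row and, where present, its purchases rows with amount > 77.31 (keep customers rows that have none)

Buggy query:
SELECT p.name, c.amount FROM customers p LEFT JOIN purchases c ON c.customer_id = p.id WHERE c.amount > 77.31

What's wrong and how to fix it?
Bug: A WHERE condition on the right-hand table after LEFT JOIN drops unmatched parents

Fix: Move the right-table condition into the ON clause so unmatched parents are kept

Corrected query:
SELECT p.name, c.amount FROM customers p LEFT JOIN purchases c ON c.customer_id = p.id AND c.amount > 77.31

Result:
name  | amount 
------+--------
Frank | 304.16 
Alice | NULL   
Carol | 127.78 
Carol | 1151.08
Grace | 1001.63
Grace | 1023.63
Grace | 1669.27
Eve   | 1592.92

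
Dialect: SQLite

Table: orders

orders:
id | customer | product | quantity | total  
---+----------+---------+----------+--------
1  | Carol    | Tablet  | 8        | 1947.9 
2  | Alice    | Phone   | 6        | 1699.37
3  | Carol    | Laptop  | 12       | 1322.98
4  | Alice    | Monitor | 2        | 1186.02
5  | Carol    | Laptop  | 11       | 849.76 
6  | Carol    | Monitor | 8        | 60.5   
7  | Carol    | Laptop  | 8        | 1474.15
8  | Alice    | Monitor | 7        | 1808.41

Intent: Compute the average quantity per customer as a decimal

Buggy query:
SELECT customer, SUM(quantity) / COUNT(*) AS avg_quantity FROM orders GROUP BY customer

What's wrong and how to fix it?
Bug: Both operands are integers, so '/' performs integer division and truncates

Fix: Cast one side to REAL so the division keeps the fractional part

Corrected query:
SELECT customer, SUM(quantity) * 1.0 / COUNT(*) AS avg_quantity FROM orders GROUP BY customer

Result:
customer | avg_quantity
---------+-------------
Alice    | 5           
Carol    | 9.4         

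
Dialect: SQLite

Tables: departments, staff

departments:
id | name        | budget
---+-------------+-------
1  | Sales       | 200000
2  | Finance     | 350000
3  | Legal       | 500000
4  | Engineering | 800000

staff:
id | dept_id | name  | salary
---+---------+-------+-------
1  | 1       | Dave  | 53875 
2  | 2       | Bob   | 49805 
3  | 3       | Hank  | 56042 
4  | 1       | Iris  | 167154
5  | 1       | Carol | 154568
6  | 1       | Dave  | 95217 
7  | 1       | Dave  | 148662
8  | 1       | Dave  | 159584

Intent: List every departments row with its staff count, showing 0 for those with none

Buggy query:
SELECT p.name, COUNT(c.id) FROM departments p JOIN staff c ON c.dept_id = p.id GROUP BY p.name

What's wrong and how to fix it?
Bug: An inner join excludes parents with zero children

Fix: Use LEFT JOIN so parents without children still appear (COUNT(c.id) gives 0)

Corrected query:
SELECT p.name, COUNT(c.id) FROM departments p LEFT JOIN staff c ON c.dept_id = p.id GROUP BY p.name

Result:
name        | COUNT(c.id)
------------+------------
Engineering | 0          
Finance     | 1          
Legal       | 1          
Sales       | 6          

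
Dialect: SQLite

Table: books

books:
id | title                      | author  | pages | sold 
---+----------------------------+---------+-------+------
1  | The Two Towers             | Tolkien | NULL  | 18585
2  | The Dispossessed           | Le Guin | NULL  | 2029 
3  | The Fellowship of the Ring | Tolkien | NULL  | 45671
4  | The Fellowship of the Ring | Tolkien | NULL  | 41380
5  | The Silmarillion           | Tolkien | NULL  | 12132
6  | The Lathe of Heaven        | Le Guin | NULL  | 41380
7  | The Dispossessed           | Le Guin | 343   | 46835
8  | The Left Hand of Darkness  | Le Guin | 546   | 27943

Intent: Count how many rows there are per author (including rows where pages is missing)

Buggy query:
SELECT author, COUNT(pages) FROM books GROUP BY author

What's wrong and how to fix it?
Bug: COUNT(column) counts non-NULL values only; rows with NULL pages aren't counted

Fix: Use COUNT(*) to count all rows regardless of NULL

Corrected query:
SELECT author, COUNT(*) FROM books GROUP BY author

Result:
author  | COUNT(*)
--------+---------
Le Guin | 4       
Tolkien | 4       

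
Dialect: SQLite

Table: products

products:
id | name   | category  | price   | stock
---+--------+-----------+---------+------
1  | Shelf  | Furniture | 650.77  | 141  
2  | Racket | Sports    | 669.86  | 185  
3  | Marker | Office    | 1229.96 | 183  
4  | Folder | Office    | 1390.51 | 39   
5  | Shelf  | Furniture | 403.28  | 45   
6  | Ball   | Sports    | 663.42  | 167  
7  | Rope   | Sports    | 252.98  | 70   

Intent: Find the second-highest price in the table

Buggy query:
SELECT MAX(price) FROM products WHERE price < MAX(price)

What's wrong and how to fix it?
Bug: The inner MAX is an aggregate inside WHERE, which is not allowed

Fix: Compute the overall MAX in a subquery, then take MAX of rows below it

Corrected query:
SELECT MAX(price) FROM products WHERE price < (SELECT MAX(price) FROM products)

Result:
MAX(price)
----------
1229.96   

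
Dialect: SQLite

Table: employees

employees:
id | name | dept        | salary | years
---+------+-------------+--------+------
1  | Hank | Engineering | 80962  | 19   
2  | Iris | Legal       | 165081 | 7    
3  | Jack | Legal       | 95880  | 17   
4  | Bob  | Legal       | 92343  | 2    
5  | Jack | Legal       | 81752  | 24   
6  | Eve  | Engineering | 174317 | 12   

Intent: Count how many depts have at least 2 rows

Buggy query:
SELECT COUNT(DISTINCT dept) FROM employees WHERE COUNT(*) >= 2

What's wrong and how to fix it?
Bug: WHERE filters individual rows, not groups, so a group-level COUNT is invalid there

Fix: Group first with HAVING COUNT(*) >= 2, then COUNT the resulting groups

Corrected query:
SELECT COUNT(*) FROM (SELECT dept FROM employees GROUP BY dept HAVING COUNT(*) >= 2)

Result:
COUNT(*)
--------
2       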